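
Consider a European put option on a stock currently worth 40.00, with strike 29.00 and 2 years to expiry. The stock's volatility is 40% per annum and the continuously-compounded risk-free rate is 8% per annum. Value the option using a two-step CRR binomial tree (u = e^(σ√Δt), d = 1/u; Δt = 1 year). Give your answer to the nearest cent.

2.32

CRR parameters: u = e^(σ√Δt) = e^(0.4·√1) = 1.4918, d = 1/u = 0.6703
Per-period rate: rΔt = 0.08·1 = 0.08, so R = e^0.08 = 1.0833
Risk-neutral probability p = (e^0.08 − 0.6703)/(1.4918 − 0.6703) = 0.4130/0.8215 = 0.5027
Terminal stock prices: S_uu = 89.02, S_ud = 40, S_dd = 17.97
Terminal payoffs (K − S): max(-60.02, 0) = 0, max(-11, 0) = 0, max(11.03, 0) = 11.03
Node u (S = 59.67): V_u = e^(−0.08)·[0.5027·0.0000 + 0.4973·0.0000] = 0.0000
Node d (S = 26.81): V_d = e^(−0.08)·[0.5027·0.0000 + 0.4973·11.0268] = 5.0621
Node 0 (S = 40): V_0 = e^(−0.08)·[0.5027·0.0000 + 0.4973·5.0621] = 2.3238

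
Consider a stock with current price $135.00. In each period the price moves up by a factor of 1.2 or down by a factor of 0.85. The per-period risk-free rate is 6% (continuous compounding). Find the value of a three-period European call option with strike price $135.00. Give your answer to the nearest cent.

Risk-neutral probability p = (e^0.06 − 0.85)/(1.2 − 0.85) = 0.2118/0.3500 = 0.6052
Terminal stock prices: S_uuu = 233.3, S_uud = 165.2, S_udd = 117, S_ddd = 82.91
Terminal payoffs (S − K): max(98.28, 0) = 98.28, max(30.24, 0) = 30.24, max(-17.96, 0) = 0, max(-52.09, 0) = 0
Node uu (S = 194.4): V_uu = e^(−0.06)·[0.6052·98.2800 + 0.3948·30.2400] = 67.2618
Node ud (S = 137.7): V_ud = e^(−0.06)·[0.6052·30.2400 + 0.3948·0.0000] = 17.2368
Node dd (S = 97.54): V_dd = e^(−0.06)·[0.6052·0.0000 + 0.3948·0.0000] = 0.0000
Node u (S = 162): V_u = e^(−0.06)·[0.6052·67.2618 + 0.3948·17.2368] = 44.7473
Node d (S = 114.8): V_d = e^(−0.06)·[0.6052·17.2368 + 0.3948·0.0000] = 9.8250
Node 0 (S = 135): V_0 = e^(−0.06)·[0.6052·44.7473 + 0.3948·9.8250] = 29.1585

$29.16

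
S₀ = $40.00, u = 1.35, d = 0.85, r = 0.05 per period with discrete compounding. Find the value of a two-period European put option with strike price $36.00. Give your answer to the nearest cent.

Risk-neutral probability p = (1 + 0.05 − 0.85)/(1.35 − 0.85) = 0.2000/0.5000 = 0.4000
Terminal stock prices: S_uu = 72.9, S_ud = 45.9, S_dd = 28.9
Terminal payoffs (K − S): max(-36.9, 0) = 0, max(-9.9, 0) = 0, max(7.1, 0) = 7.1
Node u (S = 54): V_u = 1/1.05·[0.4000·0.0000 + 0.6000·0.0000] = 0.0000
Node d (S = 34): V_d = 1/1.05·[0.4000·0.0000 + 0.6000·7.1000] = 4.0571
Node 0 (S = 40): V_0 = 1/1.05·[0.4000·0.0000 + 0.6000·4.0571] = 2.3184

$2.32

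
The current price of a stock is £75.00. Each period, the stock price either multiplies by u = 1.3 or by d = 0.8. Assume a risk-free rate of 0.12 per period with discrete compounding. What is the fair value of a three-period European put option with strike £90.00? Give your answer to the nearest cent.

£6.60

Risk-neutral probability p = (1 + 0.12 − 0.8)/(1.3 − 0.8) = 0.3200/0.5000 = 0.6400
Terminal stock prices: S_uuu = 164.8, S_uud = 101.4, S_udd = 62.4, S_ddd = 38.4
Terminal payoffs (K − S): max(-74.78, 0) = 0, max(-11.4, 0) = 0, max(27.6, 0) = 27.6, max(51.6, 0) = 51.6
Node uu (S = 126.8): V_uu = 1/1.12·[0.6400·0.0000 + 0.3600·0.0000] = 0.0000
Node ud (S = 78): V_ud = 1/1.12·[0.6400·0.0000 + 0.3600·27.6000] = 8.8714
Node dd (S = 48): V_dd = 1/1.12·[0.6400·27.6000 + 0.3600·51.6000] = 32.3571
Node u (S = 97.5): V_u = 1/1.12·[0.6400·0.0000 + 0.3600·8.8714] = 2.8515
Node d (S = 60): V_d = 1/1.12·[0.6400·8.8714 + 0.3600·32.3571] = 15.4699
Node 0 (S = 75): V_0 = 1/1.12·[0.6400·2.8515 + 0.3600·15.4699] = 6.6019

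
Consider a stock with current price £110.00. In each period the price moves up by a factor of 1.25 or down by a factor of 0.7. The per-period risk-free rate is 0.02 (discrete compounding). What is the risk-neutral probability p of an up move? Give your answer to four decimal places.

Risk-neutral probability p = (1 + 0.02 − 0.7)/(1.25 − 0.7) = 0.3200/0.5500 = 0.5818

p = 0.5818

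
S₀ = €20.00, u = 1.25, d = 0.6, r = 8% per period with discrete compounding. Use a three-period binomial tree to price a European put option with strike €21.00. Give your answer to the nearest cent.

Risk-neutral probability p = (1 + 0.08 − 0.6)/(1.25 − 0.6) = 0.4800/0.6500 = 0.7385
Terminal stock prices: S_uuu = 39.06, S_uud = 18.75, S_udd = 9, S_ddd = 4.32
Terminal payoffs (K − S): max(-18.06, 0) = 0, max(2.25, 0) = 2.25, max(12, 0) = 12, max(16.68, 0) = 16.68
Node uu (S = 31.25): V_uu = 1/1.08·[0.7385·0.0000 + 0.2615·2.2500] = 0.5449
Node ud (S = 15): V_ud = 1/1.08·[0.7385·2.2500 + 0.2615·12.0000] = 4.4444
Node dd (S = 7.2): V_dd = 1/1.08·[0.7385·12.0000 + 0.2615·16.6800] = 12.2444
Node u (S = 25): V_u = 1/1.08·[0.7385·0.5449 + 0.2615·4.4444] = 1.4489
Node d (S = 12): V_d = 1/1.08·[0.7385·4.4444 + 0.2615·12.2444] = 6.0041
Node 0 (S = 20): V_0 = 1/1.08·[0.7385·1.4489 + 0.2615·6.0041] = 2.4447

€2.44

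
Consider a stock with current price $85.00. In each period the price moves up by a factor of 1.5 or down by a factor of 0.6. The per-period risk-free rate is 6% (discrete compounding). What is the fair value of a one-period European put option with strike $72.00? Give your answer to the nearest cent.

$9.69

Risk-neutral probability p = (1 + 0.06 − 0.6)/(1.5 − 0.6) = 0.4600/0.9000 = 0.5111
Terminal stock prices: S_u = 127.5, S_d = 51
Terminal payoffs (K − S): max(-55.5, 0) = 0, max(21, 0) = 21
Node 0 (S = 85): V_0 = 1/1.06·[0.5111·0.0000 + 0.4889·21.0000] = 9.6855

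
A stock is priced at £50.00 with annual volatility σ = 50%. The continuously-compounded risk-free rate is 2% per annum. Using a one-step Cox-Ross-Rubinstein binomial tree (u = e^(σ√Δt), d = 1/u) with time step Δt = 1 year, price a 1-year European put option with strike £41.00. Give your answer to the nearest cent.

£6.31

CRR parameters: u = e^(σ√Δt) = e^(0.5·√1) = 1.6487, d = 1/u = 0.6065
Per-period rate: rΔt = 0.02·1 = 0.02, so R = e^0.02 = 1.0202
Risk-neutral probability p = (e^0.02 − 0.6065)/(1.6487 − 0.6065) = 0.4137/1.0422 = 0.3969
Terminal stock prices: S_u = 82.44, S_d = 30.33
Terminal payoffs (K − S): max(-41.44, 0) = 0, max(10.67, 0) = 10.67
Node 0 (S = 50): V_0 = e^(−0.02)·[0.3969·0.0000 + 0.6031·10.6735] = 6.3095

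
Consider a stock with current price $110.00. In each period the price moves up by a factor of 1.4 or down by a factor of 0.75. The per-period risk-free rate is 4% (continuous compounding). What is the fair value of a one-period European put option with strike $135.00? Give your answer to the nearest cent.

Risk-neutral probability p = (e^0.04 − 0.75)/(1.4 − 0.75) = 0.2908/0.6500 = 0.4474
Terminal stock prices: S_u = 154, S_d = 82.5
Terminal payoffs (K − S): max(-19, 0) = 0, max(52.5, 0) = 52.5
Node 0 (S = 110): V_0 = e^(−0.04)·[0.4474·0.0000 + 0.5526·52.5000] = 27.8739

$27.87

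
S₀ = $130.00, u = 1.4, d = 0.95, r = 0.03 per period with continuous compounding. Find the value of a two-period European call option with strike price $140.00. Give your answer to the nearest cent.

$12.55

Risk-neutral probability p = (e^0.03 − 0.95)/(1.4 − 0.95) = 0.0805/0.4500 = 0.1788
Terminal stock prices: S_uu = 254.8, S_ud = 172.9, S_dd = 117.3
Terminal payoffs (S − K): max(114.8, 0) = 114.8, max(32.9, 0) = 32.9, max(-22.67, 0) = 0
Node u (S = 182): V_u = e^(−0.03)·[0.1788·114.8000 + 0.8212·32.9000] = 46.1376
Node d (S = 123.5): V_d = e^(−0.03)·[0.1788·32.9000 + 0.8212·0.0000] = 5.7083
Node 0 (S = 130): V_0 = e^(−0.03)·[0.1788·46.1376 + 0.8212·5.7083] = 12.5542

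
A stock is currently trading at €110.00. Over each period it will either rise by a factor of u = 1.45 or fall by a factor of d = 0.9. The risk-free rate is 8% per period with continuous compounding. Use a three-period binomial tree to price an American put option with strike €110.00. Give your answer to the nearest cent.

Risk-neutral probability p = (e^0.08 − 0.9)/(1.45 − 0.9) = 0.1833/0.5500 = 0.3332
Terminal stock prices: S_uuu = 335.3, S_uud = 208.1, S_udd = 129.2, S_ddd = 80.19
Terminal payoffs (K − S): max(-225.3, 0) = 0, max(-98.15, 0) = 0, max(-19.2, 0) = 0, max(29.81, 0) = 29.81
Node uu (S = 231.3): continuation = e^(−0.08)·[0.3332·0.0000 + 0.6668·0.0000] = 0.0000; exercise value = 0.0000 ≤ continuation, so V_uu = 0.0000
Node ud (S = 143.6): continuation = e^(−0.08)·[0.3332·0.0000 + 0.6668·0.0000] = 0.0000; exercise value = 0.0000 ≤ continuation, so V_ud = 0.0000
Node dd (S = 89.1): continuation = e^(−0.08)·[0.3332·0.0000 + 0.6668·29.8100] = 18.3477; exercise value = 20.9000 > continuation, so V_dd = 20.9000 (exercise)
Node u (S = 159.5): continuation = e^(−0.08)·[0.3332·0.0000 + 0.6668·0.0000] = 0.0000; exercise value = 0.0000 ≤ continuation, so V_u = 0.0000
Node d (S = 99): continuation = e^(−0.08)·[0.3332·0.0000 + 0.6668·20.9000] = 12.8637; exercise value = 11.0000 ≤ continuation, so V_d = 12.8637
Node 0 (S = 110): continuation = e^(−0.08)·[0.3332·0.0000 + 0.6668·12.8637] = 7.9175; exercise value = 0.0000 ≤ continuation, so V_0 = 7.9175

€7.92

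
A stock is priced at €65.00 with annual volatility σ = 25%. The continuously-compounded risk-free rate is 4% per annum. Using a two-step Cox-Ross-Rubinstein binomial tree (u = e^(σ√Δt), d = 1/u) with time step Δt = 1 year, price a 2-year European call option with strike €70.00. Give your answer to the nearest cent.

€9.23

CRR parameters: u = e^(σ√Δt) = e^(0.25·√1) = 1.2840, d = 1/u = 0.7788
Per-period rate: rΔt = 0.04·1 = 0.04, so R = e^0.04 = 1.0408
Risk-neutral probability p = (e^0.04 − 0.7788)/(1.2840 − 0.7788) = 0.2620/0.5052 = 0.5186
Terminal stock prices: S_uu = 107.2, S_ud = 65, S_dd = 39.42
Terminal payoffs (S − K): max(37.17, 0) = 37.17, max(-5, 0) = 0, max(-30.58, 0) = 0
Node u (S = 83.46): V_u = e^(−0.04)·[0.5186·37.1669 + 0.4814·0.0000] = 18.5190
Node d (S = 50.62): V_d = e^(−0.04)·[0.5186·0.0000 + 0.4814·0.0000] = 0.0000
Node 0 (S = 65): V_0 = e^(−0.04)·[0.5186·18.5190 + 0.4814·0.0000] = 9.2274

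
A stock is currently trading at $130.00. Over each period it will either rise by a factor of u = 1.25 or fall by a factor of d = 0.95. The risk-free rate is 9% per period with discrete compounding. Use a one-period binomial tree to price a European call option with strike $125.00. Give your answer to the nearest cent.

$16.06

Risk-neutral probability p = (1 + 0.09 − 0.95)/(1.25 − 0.95) = 0.1400/0.3000 = 0.4667
Terminal stock prices: S_u = 162.5, S_d = 123.5
Terminal payoffs (S − K): max(37.5, 0) = 37.5, max(-1.5, 0) = 0
Node 0 (S = 130): V_0 = 1/1.09·[0.4667·37.5000 + 0.5333·0.0000] = 16.0550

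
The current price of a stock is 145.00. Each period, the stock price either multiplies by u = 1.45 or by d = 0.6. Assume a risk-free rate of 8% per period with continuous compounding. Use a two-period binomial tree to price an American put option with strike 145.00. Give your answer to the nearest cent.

Risk-neutral probability p = (e^0.08 − 0.6)/(1.45 − 0.6) = 0.4833/0.8500 = 0.5686
Terminal stock prices: S_uu = 304.9, S_ud = 126.1, S_dd = 52.2
Terminal payoffs (K − S): max(-159.9, 0) = 0, max(18.85, 0) = 18.85, max(92.8, 0) = 92.8
Node u (S = 210.2): continuation = e^(−0.08)·[0.5686·0.0000 + 0.4314·18.8500] = 7.5072; exercise value = 0.0000 ≤ continuation, so V_u = 7.5072
Node d (S = 87): continuation = e^(−0.08)·[0.5686·18.8500 + 0.4314·92.8000] = 46.8519; exercise value = 58.0000 > continuation, so V_d = 58.0000 (exercise)
Node 0 (S = 145): continuation = e^(−0.08)·[0.5686·7.5072 + 0.4314·58.0000] = 27.0391; exercise value = 0.0000 ≤ continuation, so V_0 = 27.0391

27.04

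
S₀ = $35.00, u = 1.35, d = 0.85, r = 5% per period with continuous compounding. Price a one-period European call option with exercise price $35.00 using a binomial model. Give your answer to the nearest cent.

Risk-neutral probability p = (e^0.05 − 0.85)/(1.35 − 0.85) = 0.2013/0.5000 = 0.4025
Terminal stock prices: S_u = 47.25, S_d = 29.75
Terminal payoffs (S − K): max(12.25, 0) = 12.25, max(-5.25, 0) = 0
Node 0 (S = 35): V_0 = e^(−0.05)·[0.4025·12.2500 + 0.5975·0.0000] = 4.6906

$4.69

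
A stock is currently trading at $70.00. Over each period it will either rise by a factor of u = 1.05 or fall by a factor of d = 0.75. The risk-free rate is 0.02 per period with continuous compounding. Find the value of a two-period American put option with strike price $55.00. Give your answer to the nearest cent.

Risk-neutral probability p = (e^0.02 − 0.75)/(1.05 − 0.75) = 0.2702/0.3000 = 0.9007
Terminal stock prices: S_uu = 77.17, S_ud = 55.12, S_dd = 39.38
Terminal payoffs (K − S): max(-22.17, 0) = 0, max(-0.125, 0) = 0, max(15.62, 0) = 15.62
Node u (S = 73.5): continuation = e^(−0.02)·[0.9007·0.0000 + 0.0993·0.0000] = 0.0000; exercise value = 0.0000 ≤ continuation, so V_u = 0.0000
Node d (S = 52.5): continuation = e^(−0.02)·[0.9007·0.0000 + 0.0993·15.6250] = 1.5213; exercise value = 2.5000 > continuation, so V_d = 2.5000 (exercise)
Node 0 (S = 70): continuation = e^(−0.02)·[0.9007·0.0000 + 0.0993·2.5000] = 0.2434; exercise value = 0.0000 ≤ continuation, so V_0 = 0.2434

$0.24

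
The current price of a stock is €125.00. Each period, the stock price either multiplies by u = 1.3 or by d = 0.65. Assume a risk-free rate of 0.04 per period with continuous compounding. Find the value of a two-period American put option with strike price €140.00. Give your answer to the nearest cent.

Risk-neutral probability p = (e^0.04 − 0.65)/(1.3 − 0.65) = 0.3908/0.6500 = 0.6012
Terminal stock prices: S_uu = 211.3, S_ud = 105.6, S_dd = 52.81
Terminal payoffs (K − S): max(-71.25, 0) = 0, max(34.38, 0) = 34.38, max(87.19, 0) = 87.19
Node u (S = 162.5): continuation = e^(−0.04)·[0.6012·0.0000 + 0.3988·34.3750] = 13.1697; exercise value = 0.0000 ≤ continuation, so V_u = 13.1697
Node d (S = 81.25): continuation = e^(−0.04)·[0.6012·34.3750 + 0.3988·87.1875] = 53.2605; exercise value = 58.7500 > continuation, so V_d = 58.7500 (exercise)
Node 0 (S = 125): continuation = e^(−0.04)·[0.6012·13.1697 + 0.3988·58.7500] = 30.1159; exercise value = 15.0000 ≤ continuation, so V_0 = 30.1159

€30.12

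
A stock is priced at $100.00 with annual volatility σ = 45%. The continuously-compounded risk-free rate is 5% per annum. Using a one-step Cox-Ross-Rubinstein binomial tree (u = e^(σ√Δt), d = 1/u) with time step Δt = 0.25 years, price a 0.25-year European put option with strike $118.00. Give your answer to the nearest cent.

$19.90

CRR parameters: u = e^(σ√Δt) = e^(0.45·√0.25) = 1.2523, d = 1/u = 0.7985
Per-period rate: rΔt = 0.05·0.25 = 0.0125, so R = e^0.0125 = 1.0126
Risk-neutral probability p = (e^0.0125 − 0.7985)/(1.2523 − 0.7985) = 0.2141/0.4538 = 0.4717
Terminal stock prices: S_u = 125.2, S_d = 79.85
Terminal payoffs (K − S): max(-7.232, 0) = 0, max(38.15, 0) = 38.15
Node 0 (S = 100): V_0 = e^(−0.0125)·[0.4717·0.0000 + 0.5283·38.1484] = 19.9033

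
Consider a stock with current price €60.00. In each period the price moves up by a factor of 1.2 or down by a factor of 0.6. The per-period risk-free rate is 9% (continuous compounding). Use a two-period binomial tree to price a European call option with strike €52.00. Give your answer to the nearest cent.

€19.49

Risk-neutral probability p = (e^0.09 − 0.6)/(1.2 − 0.6) = 0.4942/0.6000 = 0.8236
Terminal stock prices: S_uu = 86.4, S_ud = 43.2, S_dd = 21.6
Terminal payoffs (S − K): max(34.4, 0) = 34.4, max(-8.8, 0) = 0, max(-30.4, 0) = 0
Node u (S = 72): V_u = e^(−0.09)·[0.8236·34.4000 + 0.1764·0.0000] = 25.8941
Node d (S = 36): V_d = e^(−0.09)·[0.8236·0.0000 + 0.1764·0.0000] = 0.0000
Node 0 (S = 60): V_0 = e^(−0.09)·[0.8236·25.8941 + 0.1764·0.0000] = 19.4914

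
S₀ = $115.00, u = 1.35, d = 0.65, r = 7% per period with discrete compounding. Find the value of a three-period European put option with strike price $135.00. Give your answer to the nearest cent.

$21.72

Risk-neutral probability p = (1 + 0.07 − 0.65)/(1.35 − 0.65) = 0.4200/0.7000 = 0.6000
Terminal stock prices: S_uuu = 282.9, S_uud = 136.2, S_udd = 65.59, S_ddd = 31.58
Terminal payoffs (K − S): max(-147.9, 0) = 0, max(-1.232, 0) = 0, max(69.41, 0) = 69.41, max(103.4, 0) = 103.4
Node uu (S = 209.6): V_uu = 1/1.07·[0.6000·0.0000 + 0.4000·0.0000] = 0.0000
Node ud (S = 100.9): V_ud = 1/1.07·[0.6000·0.0000 + 0.4000·69.4069] = 25.9465
Node dd (S = 48.59): V_dd = 1/1.07·[0.6000·69.4069 + 0.4000·103.4181] = 77.5807
Node u (S = 155.2): V_u = 1/1.07·[0.6000·0.0000 + 0.4000·25.9465] = 9.6996
Node d (S = 74.75): V_d = 1/1.07·[0.6000·25.9465 + 0.4000·77.5807] = 43.5516
Node 0 (S = 115): V_0 = 1/1.07·[0.6000·9.6996 + 0.4000·43.5516] = 21.7200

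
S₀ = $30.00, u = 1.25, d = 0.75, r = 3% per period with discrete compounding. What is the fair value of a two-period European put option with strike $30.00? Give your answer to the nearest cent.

$3.27

Risk-neutral probability p = (1 + 0.03 − 0.75)/(1.25 − 0.75) = 0.2800/0.5000 = 0.5600
Terminal stock prices: S_uu = 46.88, S_ud = 28.12, S_dd = 16.88
Terminal payoffs (K − S): max(-16.88, 0) = 0, max(1.875, 0) = 1.875, max(13.12, 0) = 13.12
Node u (S = 37.5): V_u = 1/1.03·[0.5600·0.0000 + 0.4400·1.8750] = 0.8010
Node d (S = 22.5): V_d = 1/1.03·[0.5600·1.8750 + 0.4400·13.1250] = 6.6262
Node 0 (S = 30): V_0 = 1/1.03·[0.5600·0.8010 + 0.4400·6.6262] = 3.2661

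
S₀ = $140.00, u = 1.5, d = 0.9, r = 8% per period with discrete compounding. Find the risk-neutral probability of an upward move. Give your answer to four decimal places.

Risk-neutral probability p = (1 + 0.08 − 0.9)/(1.5 − 0.9) = 0.1800/0.6000 = 0.3000

p = 0.3000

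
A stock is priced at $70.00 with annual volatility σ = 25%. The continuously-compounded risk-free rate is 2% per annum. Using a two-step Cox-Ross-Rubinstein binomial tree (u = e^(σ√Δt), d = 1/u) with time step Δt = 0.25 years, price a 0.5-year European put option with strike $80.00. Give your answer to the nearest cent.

CRR parameters: u = e^(σ√Δt) = e^(0.25·√0.25) = 1.1331, d = 1/u = 0.8825
Per-period rate: rΔt = 0.02·0.25 = 0.005, so R = e^0.005 = 1.0050
Risk-neutral probability p = (e^0.005 − 0.8825)/(1.1331 − 0.8825) = 0.1225/0.2507 = 0.4888
Terminal stock prices: S_uu = 89.88, S_ud = 70, S_dd = 54.52
Terminal payoffs (K − S): max(-9.882, 0) = 0, max(10, 0) = 10, max(25.48, 0) = 25.48
Node u (S = 79.32): V_u = e^(−0.005)·[0.4888·0.0000 + 0.5112·10.0000] = 5.0866
Node d (S = 61.77): V_d = e^(−0.005)·[0.4888·10.0000 + 0.5112·25.4839] = 17.8262
Node 0 (S = 70): V_0 = e^(−0.005)·[0.4888·5.0866 + 0.5112·17.8262] = 11.5414

$11.54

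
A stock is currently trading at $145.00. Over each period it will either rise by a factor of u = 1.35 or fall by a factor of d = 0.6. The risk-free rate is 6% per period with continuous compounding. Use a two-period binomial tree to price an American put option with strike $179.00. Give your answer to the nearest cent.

Risk-neutral probability p = (e^0.06 − 0.6)/(1.35 − 0.6) = 0.4618/0.7500 = 0.6158
Terminal stock prices: S_uu = 264.3, S_ud = 117.4, S_dd = 52.2
Terminal payoffs (K − S): max(-85.26, 0) = 0, max(61.55, 0) = 61.55, max(126.8, 0) = 126.8
Node u (S = 195.8): continuation = e^(−0.06)·[0.6158·0.0000 + 0.3842·61.5500] = 22.2714; exercise value = 0.0000 ≤ continuation, so V_u = 22.2714
Node d (S = 87): continuation = e^(−0.06)·[0.6158·61.5500 + 0.3842·126.8000] = 81.5759; exercise value = 92.0000 > continuation, so V_d = 92.0000 (exercise)
Node 0 (S = 145): continuation = e^(−0.06)·[0.6158·22.2714 + 0.3842·92.0000] = 46.2052; exercise value = 34.0000 ≤ continuation, so V_0 = 46.2052

$46.21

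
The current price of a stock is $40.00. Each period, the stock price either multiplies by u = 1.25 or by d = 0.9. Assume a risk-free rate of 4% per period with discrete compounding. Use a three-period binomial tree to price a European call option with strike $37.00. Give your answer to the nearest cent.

$8.61

Risk-neutral probability p = (1 + 0.04 − 0.9)/(1.25 − 0.9) = 0.1400/0.3500 = 0.4000
Terminal stock prices: S_uuu = 78.12, S_uud = 56.25, S_udd = 40.5, S_ddd = 29.16
Terminal payoffs (S − K): max(41.12, 0) = 41.12, max(19.25, 0) = 19.25, max(3.5, 0) = 3.5, max(-7.84, 0) = 0
Node uu (S = 62.5): V_uu = 1/1.04·[0.4000·41.1250 + 0.6000·19.2500] = 26.9231
Node ud (S = 45): V_ud = 1/1.04·[0.4000·19.2500 + 0.6000·3.5000] = 9.4231
Node dd (S = 32.4): V_dd = 1/1.04·[0.4000·3.5000 + 0.6000·0.0000] = 1.3462
Node u (S = 50): V_u = 1/1.04·[0.4000·26.9231 + 0.6000·9.4231] = 15.7914
Node d (S = 36): V_d = 1/1.04·[0.4000·9.4231 + 0.6000·1.3462] = 4.4009
Node 0 (S = 40): V_0 = 1/1.04·[0.4000·15.7914 + 0.6000·4.4009] = 8.6126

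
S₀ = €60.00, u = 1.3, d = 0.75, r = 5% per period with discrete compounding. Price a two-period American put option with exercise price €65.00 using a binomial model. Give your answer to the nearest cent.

Risk-neutral probability p = (1 + 0.05 − 0.75)/(1.3 − 0.75) = 0.3000/0.5500 = 0.5455
Terminal stock prices: S_uu = 101.4, S_ud = 58.5, S_dd = 33.75
Terminal payoffs (K − S): max(-36.4, 0) = 0, max(6.5, 0) = 6.5, max(31.25, 0) = 31.25
Node u (S = 78): continuation = 1/1.05·[0.5455·0.0000 + 0.4545·6.5000] = 2.8139; exercise value = 0.0000 ≤ continuation, so V_u = 2.8139
Node d (S = 45): continuation = 1/1.05·[0.5455·6.5000 + 0.4545·31.2500] = 16.9048; exercise value = 20.0000 > continuation, so V_d = 20.0000 (exercise)
Node 0 (S = 60): continuation = 1/1.05·[0.5455·2.8139 + 0.4545·20.0000] = 10.1198; exercise value = 5.0000 ≤ continuation, so V_0 = 10.1198

€10.12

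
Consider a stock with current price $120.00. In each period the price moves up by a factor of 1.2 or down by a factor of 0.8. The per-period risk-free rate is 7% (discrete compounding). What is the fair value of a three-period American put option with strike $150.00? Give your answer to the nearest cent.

$30.00

Risk-neutral probability p = (1 + 0.07 − 0.8)/(1.2 − 0.8) = 0.2700/0.4000 = 0.6750
Terminal stock prices: S_uuu = 207.4, S_uud = 138.2, S_udd = 92.16, S_ddd = 61.44
Terminal payoffs (K − S): max(-57.36, 0) = 0, max(11.76, 0) = 11.76, max(57.84, 0) = 57.84, max(88.56, 0) = 88.56
Node uu (S = 172.8): continuation = 1/1.07·[0.6750·0.0000 + 0.3250·11.7600] = 3.5720; exercise value = 0.0000 ≤ continuation, so V_uu = 3.5720
Node ud (S = 115.2): continuation = 1/1.07·[0.6750·11.7600 + 0.3250·57.8400] = 24.9869; exercise value = 34.8000 > continuation, so V_ud = 34.8000 (exercise)
Node dd (S = 76.8): continuation = 1/1.07·[0.6750·57.8400 + 0.3250·88.5600] = 63.3869; exercise value = 73.2000 > continuation, so V_dd = 73.2000 (exercise)
Node u (S = 144): continuation = 1/1.07·[0.6750·3.5720 + 0.3250·34.8000] = 12.8234; exercise value = 6.0000 ≤ continuation, so V_u = 12.8234
Node d (S = 96): continuation = 1/1.07·[0.6750·34.8000 + 0.3250·73.2000] = 44.1869; exercise value = 54.0000 > continuation, so V_d = 54.0000 (exercise)
Node 0 (S = 120): continuation = 1/1.07·[0.6750·12.8234 + 0.3250·54.0000] = 24.4914; exercise value = 30.0000 > continuation, so V_0 = 30.0000 (exercise)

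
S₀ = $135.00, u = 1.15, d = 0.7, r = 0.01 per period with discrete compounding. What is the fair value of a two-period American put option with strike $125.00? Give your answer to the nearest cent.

$12.82

Risk-neutral probability p = (1 + 0.01 − 0.7)/(1.15 − 0.7) = 0.3100/0.4500 = 0.6889
Terminal stock prices: S_uu = 178.5, S_ud = 108.7, S_dd = 66.15
Terminal payoffs (K − S): max(-53.54, 0) = 0, max(16.33, 0) = 16.33, max(58.85, 0) = 58.85
Node u (S = 155.2): continuation = 1/1.01·[0.6889·0.0000 + 0.3111·16.3250] = 5.0286; exercise value = 0.0000 ≤ continuation, so V_u = 5.0286
Node d (S = 94.5): continuation = 1/1.01·[0.6889·16.3250 + 0.3111·58.8500] = 29.2624; exercise value = 30.5000 > continuation, so V_d = 30.5000 (exercise)
Node 0 (S = 135): continuation = 1/1.01·[0.6889·5.0286 + 0.3111·30.5000] = 12.8248; exercise value = 0.0000 ≤ continuation, so V_0 = 12.8248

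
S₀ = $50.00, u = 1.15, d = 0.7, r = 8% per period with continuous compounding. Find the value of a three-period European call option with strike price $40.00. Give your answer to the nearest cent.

Risk-neutral probability p = (e^0.08 − 0.7)/(1.15 − 0.7) = 0.3833/0.4500 = 0.8517
Terminal stock prices: S_uuu = 76.04, S_uud = 46.29, S_udd = 28.17, S_ddd = 17.15
Terminal payoffs (S − K): max(36.04, 0) = 36.04, max(6.287, 0) = 6.287, max(-11.83, 0) = 0, max(-22.85, 0) = 0
Node uu (S = 66.12): V_uu = e^(−0.08)·[0.8517·36.0437 + 0.1483·6.2875] = 29.2003
Node ud (S = 40.25): V_ud = e^(−0.08)·[0.8517·6.2875 + 0.1483·0.0000] = 4.9436
Node dd (S = 24.5): V_dd = e^(−0.08)·[0.8517·0.0000 + 0.1483·0.0000] = 0.0000
Node u (S = 57.5): V_u = e^(−0.08)·[0.8517·29.2003 + 0.1483·4.9436] = 23.6357
Node d (S = 35): V_d = e^(−0.08)·[0.8517·4.9436 + 0.1483·0.0000] = 3.8870
Node 0 (S = 50): V_0 = e^(−0.08)·[0.8517·23.6357 + 0.1483·3.8870] = 19.1158

$19.12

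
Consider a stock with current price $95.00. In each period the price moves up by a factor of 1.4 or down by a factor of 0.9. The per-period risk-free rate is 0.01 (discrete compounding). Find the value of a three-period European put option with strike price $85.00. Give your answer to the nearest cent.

Risk-neutral probability p = (1 + 0.01 − 0.9)/(1.4 − 0.9) = 0.1100/0.5000 = 0.2200
Terminal stock prices: S_uuu = 260.7, S_uud = 167.6, S_udd = 107.7, S_ddd = 69.26
Terminal payoffs (K − S): max(-175.7, 0) = 0, max(-82.58, 0) = 0, max(-22.73, 0) = 0, max(15.74, 0) = 15.74
Node uu (S = 186.2): V_uu = 1/1.01·[0.2200·0.0000 + 0.7800·0.0000] = 0.0000
Node ud (S = 119.7): V_ud = 1/1.01·[0.2200·0.0000 + 0.7800·0.0000] = 0.0000
Node dd (S = 76.95): V_dd = 1/1.01·[0.2200·0.0000 + 0.7800·15.7450] = 12.1595
Node u (S = 133): V_u = 1/1.01·[0.2200·0.0000 + 0.7800·0.0000] = 0.0000
Node d (S = 85.5): V_d = 1/1.01·[0.2200·0.0000 + 0.7800·12.1595] = 9.3905
Node 0 (S = 95): V_0 = 1/1.01·[0.2200·0.0000 + 0.7800·9.3905] = 7.2521

$7.25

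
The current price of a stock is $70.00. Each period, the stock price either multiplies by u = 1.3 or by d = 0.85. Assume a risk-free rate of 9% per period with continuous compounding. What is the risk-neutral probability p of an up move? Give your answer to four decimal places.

p = 0.5426

Risk-neutral probability p = (e^0.09 − 0.85)/(1.3 − 0.85) = 0.2442/0.4500 = 0.5426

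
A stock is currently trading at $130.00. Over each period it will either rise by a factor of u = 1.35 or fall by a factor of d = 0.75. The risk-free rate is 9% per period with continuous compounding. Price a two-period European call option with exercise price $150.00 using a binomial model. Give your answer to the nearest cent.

Risk-neutral probability p = (e^0.09 − 0.75)/(1.35 − 0.75) = 0.3442/0.6000 = 0.5736
Terminal stock prices: S_uu = 236.9, S_ud = 131.6, S_dd = 73.12
Terminal payoffs (S − K): max(86.93, 0) = 86.93, max(-18.38, 0) = 0, max(-76.88, 0) = 0
Node u (S = 175.5): V_u = e^(−0.09)·[0.5736·86.9250 + 0.4264·0.0000] = 45.5707
Node d (S = 97.5): V_d = e^(−0.09)·[0.5736·0.0000 + 0.4264·0.0000] = 0.0000
Node 0 (S = 130): V_0 = e^(−0.09)·[0.5736·45.5707 + 0.4264·0.0000] = 23.8905

$23.89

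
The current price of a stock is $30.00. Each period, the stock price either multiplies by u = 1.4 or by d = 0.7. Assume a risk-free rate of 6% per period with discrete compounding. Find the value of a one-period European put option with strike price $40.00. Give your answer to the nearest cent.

Risk-neutral probability p = (1 + 0.06 − 0.7)/(1.4 − 0.7) = 0.3600/0.7000 = 0.5143
Terminal stock prices: S_u = 42, S_d = 21
Terminal payoffs (K − S): max(-2, 0) = 0, max(19, 0) = 19
Node 0 (S = 30): V_0 = 1/1.06·[0.5143·0.0000 + 0.4857·19.0000] = 8.7062

$8.71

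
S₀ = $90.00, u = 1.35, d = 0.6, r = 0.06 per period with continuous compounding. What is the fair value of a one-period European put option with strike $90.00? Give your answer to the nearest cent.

$13.03

Risk-neutral probability p = (e^0.06 − 0.6)/(1.35 − 0.6) = 0.4618/0.7500 = 0.6158
Terminal stock prices: S_u = 121.5, S_d = 54
Terminal payoffs (K − S): max(-31.5, 0) = 0, max(36, 0) = 36
Node 0 (S = 90): V_0 = e^(−0.06)·[0.6158·0.0000 + 0.3842·36.0000] = 13.0263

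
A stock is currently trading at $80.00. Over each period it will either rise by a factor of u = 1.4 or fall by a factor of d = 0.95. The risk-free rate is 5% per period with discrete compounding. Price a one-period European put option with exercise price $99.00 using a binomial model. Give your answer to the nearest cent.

$17.04

Risk-neutral probability p = (1 + 0.05 − 0.95)/(1.4 − 0.95) = 0.1000/0.4500 = 0.2222
Terminal stock prices: S_u = 112, S_d = 76
Terminal payoffs (K − S): max(-13, 0) = 0, max(23, 0) = 23
Node 0 (S = 80): V_0 = 1/1.05·[0.2222·0.0000 + 0.7778·23.0000] = 17.0370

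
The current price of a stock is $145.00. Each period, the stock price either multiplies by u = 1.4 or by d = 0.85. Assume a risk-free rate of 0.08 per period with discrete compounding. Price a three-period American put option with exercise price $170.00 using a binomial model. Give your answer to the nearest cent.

Risk-neutral probability p = (1 + 0.08 − 0.85)/(1.4 − 0.85) = 0.2300/0.5500 = 0.4182
Terminal stock prices: S_uuu = 397.9, S_uud = 241.6, S_udd = 146.7, S_ddd = 89.05
Terminal payoffs (K − S): max(-227.9, 0) = 0, max(-71.57, 0) = 0, max(23.33, 0) = 23.33, max(80.95, 0) = 80.95
Node uu (S = 284.2): continuation = 1/1.08·[0.4182·0.0000 + 0.5818·0.0000] = 0.0000; exercise value = 0.0000 ≤ continuation, so V_uu = 0.0000
Node ud (S = 172.5): continuation = 1/1.08·[0.4182·0.0000 + 0.5818·23.3325] = 12.5697; exercise value = 0.0000 ≤ continuation, so V_ud = 12.5697
Node dd (S = 104.8): continuation = 1/1.08·[0.4182·23.3325 + 0.5818·80.9519] = 52.6449; exercise value = 65.2375 > continuation, so V_dd = 65.2375 (exercise)
Node u (S = 203): continuation = 1/1.08·[0.4182·0.0000 + 0.5818·12.5697] = 6.7716; exercise value = 0.0000 ≤ continuation, so V_u = 6.7716
Node d (S = 123.2): continuation = 1/1.08·[0.4182·12.5697 + 0.5818·65.2375] = 40.0118; exercise value = 46.7500 > continuation, so V_d = 46.7500 (exercise)
Node 0 (S = 145): continuation = 1/1.08·[0.4182·6.7716 + 0.5818·46.7500] = 27.8072; exercise value = 25.0000 ≤ continuation, so V_0 = 27.8072

$27.81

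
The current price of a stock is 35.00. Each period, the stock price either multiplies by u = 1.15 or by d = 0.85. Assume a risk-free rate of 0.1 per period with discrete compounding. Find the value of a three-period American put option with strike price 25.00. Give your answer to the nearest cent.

Risk-neutral probability p = (1 + 0.1 − 0.85)/(1.15 − 0.85) = 0.2500/0.3000 = 0.8333
Terminal stock prices: S_uuu = 53.23, S_uud = 39.34, S_udd = 29.08, S_ddd = 21.49
Terminal payoffs (K − S): max(-28.23, 0) = 0, max(-14.34, 0) = 0, max(-4.081, 0) = 0, max(3.506, 0) = 3.506
Node uu (S = 46.29): continuation = 1/1.1·[0.8333·0.0000 + 0.1667·0.0000] = 0.0000; exercise value = 0.0000 ≤ continuation, so V_uu = 0.0000
Node ud (S = 34.21): continuation = 1/1.1·[0.8333·0.0000 + 0.1667·0.0000] = 0.0000; exercise value = 0.0000 ≤ continuation, so V_ud = 0.0000
Node dd (S = 25.29): continuation = 1/1.1·[0.8333·0.0000 + 0.1667·3.5056] = 0.5312; exercise value = 0.0000 ≤ continuation, so V_dd = 0.5312
Node u (S = 40.25): continuation = 1/1.1·[0.8333·0.0000 + 0.1667·0.0000] = 0.0000; exercise value = 0.0000 ≤ continuation, so V_u = 0.0000
Node d (S = 29.75): continuation = 1/1.1·[0.8333·0.0000 + 0.1667·0.5312] = 0.0805; exercise value = 0.0000 ≤ continuation, so V_d = 0.0805
Node 0 (S = 35): continuation = 1/1.1·[0.8333·0.0000 + 0.1667·0.0805] = 0.0122; exercise value = 0.0000 ≤ continuation, so V_0 = 0.0122

0.01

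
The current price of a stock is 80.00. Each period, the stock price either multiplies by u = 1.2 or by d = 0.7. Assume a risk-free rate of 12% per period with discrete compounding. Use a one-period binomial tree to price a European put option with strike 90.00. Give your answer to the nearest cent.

Risk-neutral probability p = (1 + 0.12 − 0.7)/(1.2 − 0.7) = 0.4200/0.5000 = 0.8400
Terminal stock prices: S_u = 96, S_d = 56
Terminal payoffs (K − S): max(-6, 0) = 0, max(34, 0) = 34
Node 0 (S = 80): V_0 = 1/1.12·[0.8400·0.0000 + 0.1600·34.0000] = 4.8571

4.86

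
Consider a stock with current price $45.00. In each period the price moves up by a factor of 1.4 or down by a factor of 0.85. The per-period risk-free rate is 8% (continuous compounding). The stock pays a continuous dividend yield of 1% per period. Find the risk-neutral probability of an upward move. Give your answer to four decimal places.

p = 0.4046

Per-period risk-free factor R = e^0.08 = 1.0833; dividend-adjusted growth = e^(0.08−0.01) = 1.0725.
Risk-neutral probability p = (1.0725 − 0.85)/(1.4 − 0.85) = 0.2225/0.5500 = 0.4046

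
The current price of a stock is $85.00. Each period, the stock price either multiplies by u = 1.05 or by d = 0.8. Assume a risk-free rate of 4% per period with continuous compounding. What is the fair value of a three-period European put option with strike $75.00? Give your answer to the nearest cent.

$0.07

Risk-neutral probability p = (e^0.04 − 0.8)/(1.05 − 0.8) = 0.2408/0.2500 = 0.9632
Terminal stock prices: S_uuu = 98.4, S_uud = 74.97, S_udd = 57.12, S_ddd = 43.52
Terminal payoffs (K − S): max(-23.4, 0) = 0, max(0.03, 0) = 0.03, max(17.88, 0) = 17.88, max(31.48, 0) = 31.48
Node uu (S = 93.71): V_uu = e^(−0.04)·[0.9632·0.0000 + 0.0368·0.0300] = 0.0011
Node ud (S = 71.4): V_ud = e^(−0.04)·[0.9632·0.0300 + 0.0368·17.8800] = 0.6592
Node dd (S = 54.4): V_dd = e^(−0.04)·[0.9632·17.8800 + 0.0368·31.4800] = 17.6592
Node u (S = 89.25): V_u = e^(−0.04)·[0.9632·0.0011 + 0.0368·0.6592] = 0.0243
Node d (S = 68): V_d = e^(−0.04)·[0.9632·0.6592 + 0.0368·17.6592] = 1.2337
Node 0 (S = 85): V_0 = e^(−0.04)·[0.9632·0.0243 + 0.0368·1.2337] = 0.0660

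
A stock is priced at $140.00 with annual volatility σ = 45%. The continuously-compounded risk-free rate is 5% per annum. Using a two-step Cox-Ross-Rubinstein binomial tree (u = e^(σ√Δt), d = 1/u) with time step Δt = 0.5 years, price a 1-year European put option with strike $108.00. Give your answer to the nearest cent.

CRR parameters: u = e^(σ√Δt) = e^(0.45·√0.5) = 1.3746, d = 1/u = 0.7275
Per-period rate: rΔt = 0.05·0.5 = 0.025, so R = e^0.025 = 1.0253
Risk-neutral probability p = (e^0.025 − 0.7275)/(1.3746 − 0.7275) = 0.2979/0.6472 = 0.4602
Terminal stock prices: S_uu = 264.6, S_ud = 140, S_dd = 74.09
Terminal payoffs (K − S): max(-156.6, 0) = 0, max(-32, 0) = 0, max(33.91, 0) = 33.91
Node u (S = 192.5): V_u = e^(−0.025)·[0.4602·0.0000 + 0.5398·0.0000] = 0.0000
Node d (S = 101.8): V_d = e^(−0.025)·[0.4602·0.0000 + 0.5398·33.9125] = 17.8530
Node 0 (S = 140): V_0 = e^(−0.025)·[0.4602·0.0000 + 0.5398·17.8530] = 9.3986

$9.40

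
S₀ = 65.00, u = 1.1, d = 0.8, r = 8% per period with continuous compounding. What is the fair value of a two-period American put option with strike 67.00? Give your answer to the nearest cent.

2.00

Risk-neutral probability p = (e^0.08 − 0.8)/(1.1 − 0.8) = 0.2833/0.3000 = 0.9443
Terminal stock prices: S_uu = 78.65, S_ud = 57.2, S_dd = 41.6
Terminal payoffs (K − S): max(-11.65, 0) = 0, max(9.8, 0) = 9.8, max(25.4, 0) = 25.4
Node u (S = 71.5): continuation = e^(−0.08)·[0.9443·0.0000 + 0.0557·9.8000] = 0.5040; exercise value = 0.0000 ≤ continuation, so V_u = 0.5040
Node d (S = 52): continuation = e^(−0.08)·[0.9443·9.8000 + 0.0557·25.4000] = 9.8488; exercise value = 15.0000 > continuation, so V_d = 15.0000 (exercise)
Node 0 (S = 65): continuation = e^(−0.08)·[0.9443·0.5040 + 0.0557·15.0000] = 1.2107; exercise value = 2.0000 > continuation, so V_0 = 2.0000 (exercise)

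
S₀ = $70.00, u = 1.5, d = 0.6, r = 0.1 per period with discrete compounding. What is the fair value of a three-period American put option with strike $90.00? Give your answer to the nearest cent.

$24.90

Risk-neutral probability p = (1 + 0.1 − 0.6)/(1.5 − 0.6) = 0.5000/0.9000 = 0.5556
Terminal stock prices: S_uuu = 236.2, S_uud = 94.5, S_udd = 37.8, S_ddd = 15.12
Terminal payoffs (K − S): max(-146.2, 0) = 0, max(-4.5, 0) = 0, max(52.2, 0) = 52.2, max(74.88, 0) = 74.88
Node uu (S = 157.5): continuation = 1/1.1·[0.5556·0.0000 + 0.4444·0.0000] = 0.0000; exercise value = 0.0000 ≤ continuation, so V_uu = 0.0000
Node ud (S = 63): continuation = 1/1.1·[0.5556·0.0000 + 0.4444·52.2000] = 21.0909; exercise value = 27.0000 > continuation, so V_ud = 27.0000 (exercise)
Node dd (S = 25.2): continuation = 1/1.1·[0.5556·52.2000 + 0.4444·74.8800] = 56.6182; exercise value = 64.8000 > continuation, so V_dd = 64.8000 (exercise)
Node u (S = 105): continuation = 1/1.1·[0.5556·0.0000 + 0.4444·27.0000] = 10.9091; exercise value = 0.0000 ≤ continuation, so V_u = 10.9091
Node d (S = 42): continuation = 1/1.1·[0.5556·27.0000 + 0.4444·64.8000] = 39.8182; exercise value = 48.0000 > continuation, so V_d = 48.0000 (exercise)
Node 0 (S = 70): continuation = 1/1.1·[0.5556·10.9091 + 0.4444·48.0000] = 24.9036; exercise value = 20.0000 ≤ continuation, so V_0 = 24.9036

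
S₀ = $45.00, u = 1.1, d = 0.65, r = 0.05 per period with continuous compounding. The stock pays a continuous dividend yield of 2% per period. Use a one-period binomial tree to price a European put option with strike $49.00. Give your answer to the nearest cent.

$2.90

Per-period risk-free factor R = e^0.05 = 1.0513; dividend-adjusted growth = e^(0.05−0.02) = 1.0305.
Risk-neutral probability p = (1.0305 − 0.65)/(1.1 − 0.65) = 0.3805/0.4500 = 0.8455
Terminal stock prices: S_u = 49.5, S_d = 29.25
Terminal payoffs (K − S): max(-0.5, 0) = 0, max(19.75, 0) = 19.75
Node 0 (S = 45): V_0 = e^(−0.05)·[0.8455·0.0000 + 0.1545·19.7500] = 2.9034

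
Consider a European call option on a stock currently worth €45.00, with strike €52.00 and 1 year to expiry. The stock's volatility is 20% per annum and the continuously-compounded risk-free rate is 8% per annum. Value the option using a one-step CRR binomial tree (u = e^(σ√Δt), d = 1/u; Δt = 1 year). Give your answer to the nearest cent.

€1.80

CRR parameters: u = e^(σ√Δt) = e^(0.2·√1) = 1.2214, d = 1/u = 0.8187
Per-period rate: rΔt = 0.08·1 = 0.08, so R = e^0.08 = 1.0833
Risk-neutral probability p = (e^0.08 − 0.8187)/(1.2214 − 0.8187) = 0.2646/0.4027 = 0.6570
Terminal stock prices: S_u = 54.96, S_d = 36.84
Terminal payoffs (S − K): max(2.963, 0) = 2.963, max(-15.16, 0) = 0
Node 0 (S = 45): V_0 = e^(−0.08)·[0.6570·2.9631 + 0.3430·0.0000] = 1.7971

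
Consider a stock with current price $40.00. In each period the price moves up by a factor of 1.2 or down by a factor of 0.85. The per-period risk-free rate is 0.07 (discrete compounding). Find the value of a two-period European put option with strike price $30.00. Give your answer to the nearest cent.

$0.13

Risk-neutral probability p = (1 + 0.07 − 0.85)/(1.2 − 0.85) = 0.2200/0.3500 = 0.6286
Terminal stock prices: S_uu = 57.6, S_ud = 40.8, S_dd = 28.9
Terminal payoffs (K − S): max(-27.6, 0) = 0, max(-10.8, 0) = 0, max(1.1, 0) = 1.1
Node u (S = 48): V_u = 1/1.07·[0.6286·0.0000 + 0.3714·0.0000] = 0.0000
Node d (S = 34): V_d = 1/1.07·[0.6286·0.0000 + 0.3714·1.1000] = 0.3818
Node 0 (S = 40): V_0 = 1/1.07·[0.6286·0.0000 + 0.3714·0.3818] = 0.1325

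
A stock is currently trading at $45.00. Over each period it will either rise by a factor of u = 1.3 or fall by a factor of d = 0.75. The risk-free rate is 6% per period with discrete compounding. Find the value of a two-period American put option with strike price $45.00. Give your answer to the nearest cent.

$4.88

Risk-neutral probability p = (1 + 0.06 − 0.75)/(1.3 − 0.75) = 0.3100/0.5500 = 0.5636
Terminal stock prices: S_uu = 76.05, S_ud = 43.88, S_dd = 25.31
Terminal payoffs (K − S): max(-31.05, 0) = 0, max(1.125, 0) = 1.125, max(19.69, 0) = 19.69
Node u (S = 58.5): continuation = 1/1.06·[0.5636·0.0000 + 0.4364·1.1250] = 0.4631; exercise value = 0.0000 ≤ continuation, so V_u = 0.4631
Node d (S = 33.75): continuation = 1/1.06·[0.5636·1.1250 + 0.4364·19.6875] = 8.7028; exercise value = 11.2500 > continuation, so V_d = 11.2500 (exercise)
Node 0 (S = 45): continuation = 1/1.06·[0.5636·0.4631 + 0.4364·11.2500] = 4.8775; exercise value = 0.0000 ≤ continuation, so V_0 = 4.8775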